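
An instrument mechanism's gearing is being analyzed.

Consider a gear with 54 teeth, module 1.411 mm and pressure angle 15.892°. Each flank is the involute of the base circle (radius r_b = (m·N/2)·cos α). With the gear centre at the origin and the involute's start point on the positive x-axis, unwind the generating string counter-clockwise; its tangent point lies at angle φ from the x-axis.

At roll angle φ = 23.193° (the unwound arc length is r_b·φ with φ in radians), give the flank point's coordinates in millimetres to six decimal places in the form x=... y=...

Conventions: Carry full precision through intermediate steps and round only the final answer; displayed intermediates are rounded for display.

x=39.521017 y=0.796920

single-mesh involute tooth geometry (54T wheel at module 1.411)
pitch radius r_p = m·N/2 = 1.411·54/2 = 38.097000
base radius r_b = r_p·cos α = 38.097000·cos 15.892° = 36.640916
roll angle φ = 23.193° = 0.40479421 rad
x = r_b·(cos φ + φ·sin φ) = 39.521017
y = r_b·(sin φ − φ·cos φ) = 0.796920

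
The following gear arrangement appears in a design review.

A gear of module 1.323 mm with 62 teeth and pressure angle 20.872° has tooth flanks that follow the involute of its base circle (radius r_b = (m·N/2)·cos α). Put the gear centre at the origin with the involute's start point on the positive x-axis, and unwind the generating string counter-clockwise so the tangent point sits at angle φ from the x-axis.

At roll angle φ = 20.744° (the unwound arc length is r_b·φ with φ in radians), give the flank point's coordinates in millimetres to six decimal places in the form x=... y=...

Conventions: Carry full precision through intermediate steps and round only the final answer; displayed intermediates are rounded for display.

recognized (one wheel, involute flank): single-mesh tooth geometry, m = 1.323, N = 62
pitch radius r_p = m·N/2 = 1.323·62/2 = 41.013000
base radius r_b = r_p·cos α = 41.013000·cos 20.872° = 38.321674
roll angle φ = 20.744° = 0.36205110 rad
x = r_b·(cos φ + φ·sin φ) = 40.751586
y = r_b·(sin φ − φ·cos φ) = 0.598314

x=40.751586 y=0.598314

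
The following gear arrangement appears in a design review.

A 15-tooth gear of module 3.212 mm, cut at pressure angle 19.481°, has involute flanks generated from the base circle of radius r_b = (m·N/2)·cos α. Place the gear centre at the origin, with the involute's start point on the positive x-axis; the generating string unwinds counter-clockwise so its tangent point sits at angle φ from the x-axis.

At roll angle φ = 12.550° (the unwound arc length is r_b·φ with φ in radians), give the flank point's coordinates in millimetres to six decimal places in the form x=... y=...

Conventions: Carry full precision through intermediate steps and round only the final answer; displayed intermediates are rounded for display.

x=23.249193 y=0.079176

recognized (one wheel, involute flank): single-mesh tooth geometry, m = 3.212, N = 15
pitch radius r_p = m·N/2 = 3.212·15/2 = 24.090000
base radius r_b = r_p·cos α = 24.090000·cos 19.481° = 22.710899
roll angle φ = 12.550° = 0.21903882 rad
x = r_b·(cos φ + φ·sin φ) = 23.249193
y = r_b·(sin φ − φ·cos φ) = 0.079176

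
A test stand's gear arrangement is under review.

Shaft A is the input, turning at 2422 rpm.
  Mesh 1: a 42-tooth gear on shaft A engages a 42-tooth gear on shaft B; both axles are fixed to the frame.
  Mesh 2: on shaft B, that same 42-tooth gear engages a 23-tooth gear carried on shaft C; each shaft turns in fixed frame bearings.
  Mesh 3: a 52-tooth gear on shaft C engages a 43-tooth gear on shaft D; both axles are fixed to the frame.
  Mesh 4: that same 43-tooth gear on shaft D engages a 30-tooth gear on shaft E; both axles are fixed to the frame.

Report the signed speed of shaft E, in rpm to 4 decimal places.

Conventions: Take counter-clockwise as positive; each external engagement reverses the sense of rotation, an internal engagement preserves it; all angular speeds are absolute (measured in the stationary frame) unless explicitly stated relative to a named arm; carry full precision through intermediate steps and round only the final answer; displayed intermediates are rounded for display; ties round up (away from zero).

+7666.1565 rpm

recognized (5 fixed axles, 4 meshes): fixed-axis compound train
mesh 1 [42T→42T]: ω = 2422.0000×42/42 = 2422.0000 rpm, sense flips to −
mesh 2 [42T→23T]: ω = 2422.0000×42/23 = 4422.7826 rpm, sense flips to +
mesh 3 [52T→43T]: ω = 4422.7826×52/43 = 5348.4813 rpm, sense flips to −
mesh 4 [43T→30T]: ω = 5348.4813×43/30 = 7666.1565 rpm, sense flips to +
signed output speed = +7666.1565 rpm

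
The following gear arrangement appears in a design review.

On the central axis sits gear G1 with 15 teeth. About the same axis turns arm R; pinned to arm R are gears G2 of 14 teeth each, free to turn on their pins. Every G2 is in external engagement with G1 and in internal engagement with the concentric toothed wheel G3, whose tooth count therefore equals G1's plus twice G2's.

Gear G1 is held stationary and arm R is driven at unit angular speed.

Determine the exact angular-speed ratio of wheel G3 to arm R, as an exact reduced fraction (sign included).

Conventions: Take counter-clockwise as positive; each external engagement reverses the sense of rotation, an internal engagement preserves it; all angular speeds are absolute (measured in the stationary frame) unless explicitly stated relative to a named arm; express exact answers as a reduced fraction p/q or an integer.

58/43

topology: planetary set — G1 15T / G2 14T / G3 43T, arm = carrier (Willis)
ring teeth: 15 + 2·14 = 43
15(ω_sun−ω_arm) = −43(ω_ring−ω_arm),  ω_sun = 0, ω_arm = 1
ω_ring = 1 − (15/43)(0−1) = 58/43
ω_out/ω_in = 58/43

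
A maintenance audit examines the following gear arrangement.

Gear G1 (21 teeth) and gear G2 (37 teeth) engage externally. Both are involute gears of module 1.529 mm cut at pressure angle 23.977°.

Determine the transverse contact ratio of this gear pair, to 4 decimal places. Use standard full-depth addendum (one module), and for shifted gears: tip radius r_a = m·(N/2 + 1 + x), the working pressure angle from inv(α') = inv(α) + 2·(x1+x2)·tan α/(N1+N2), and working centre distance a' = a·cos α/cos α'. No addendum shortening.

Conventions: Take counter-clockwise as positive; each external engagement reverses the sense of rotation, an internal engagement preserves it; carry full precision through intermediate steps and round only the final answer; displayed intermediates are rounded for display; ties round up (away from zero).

1.4904

recognized (one external pair, fixed centres): single-mesh tooth geometry, m = 1.529, N1 = 21, N2 = 37
base radii: r_b1 = 14.669136, r_b2 = 25.845620
tip radii: r_a1 = 17.583500, r_a2 = 29.815500
no profile shift: α' = α, a' = a
action lengths: √(r_a1²−r_b1²) = 9.695150, √(r_a2²−r_b2²) = 14.864991
base pitch p_b = π·m·cos α = 4.388995
CR = (9.695150 + 14.864991 − 44.341000·sin 23.97700°)/4.388995 = 1.490385
contact ratio ≈ 1.4904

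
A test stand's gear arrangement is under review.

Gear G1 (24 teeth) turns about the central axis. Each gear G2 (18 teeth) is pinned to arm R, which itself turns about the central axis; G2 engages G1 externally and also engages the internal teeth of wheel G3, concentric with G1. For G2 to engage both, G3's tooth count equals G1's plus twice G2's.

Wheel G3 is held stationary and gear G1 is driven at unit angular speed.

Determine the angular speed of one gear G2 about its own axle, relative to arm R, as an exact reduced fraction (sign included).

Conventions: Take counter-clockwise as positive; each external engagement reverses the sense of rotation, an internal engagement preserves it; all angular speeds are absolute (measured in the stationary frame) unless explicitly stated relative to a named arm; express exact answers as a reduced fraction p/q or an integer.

-20/21

planetary set (24T centre, 18T on arm, 60T internal) — Willis relation
ring teeth: 24 + 2·18 = 60
24(ω_sun−ω_arm) = −60(ω_ring−ω_arm),  ω_ring = 0, ω_sun = 1
24(1−ω_arm) = −60(0−ω_arm)  ⇒  84·ω_arm = 24  ⇒  ω_arm = 2/7
sun–planet mesh: 24·(1−2/7) = −18·(ω_p−ω_arm)  ⇒  ω_p−ω_arm = -20/21
exact speed ratio = -20/21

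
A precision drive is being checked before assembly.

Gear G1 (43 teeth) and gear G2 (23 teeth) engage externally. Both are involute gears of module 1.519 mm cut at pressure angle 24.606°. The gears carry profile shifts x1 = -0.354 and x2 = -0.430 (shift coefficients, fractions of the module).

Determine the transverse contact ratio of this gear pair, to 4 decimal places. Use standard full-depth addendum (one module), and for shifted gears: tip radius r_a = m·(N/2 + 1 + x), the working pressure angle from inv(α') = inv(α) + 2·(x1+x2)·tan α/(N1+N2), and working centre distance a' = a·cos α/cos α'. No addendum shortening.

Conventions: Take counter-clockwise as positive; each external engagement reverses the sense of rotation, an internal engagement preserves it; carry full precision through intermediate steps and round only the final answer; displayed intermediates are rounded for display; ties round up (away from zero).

1.7001

topology: single-mesh involute geometry — m = 1.519, 43T/23T pair
base radii: r_b1 = 29.692864, r_b2 = 15.882229
tip radii: r_a1 = 33.639774, r_a2 = 18.334330
inv(α') = inv(24.606°) + 2·(-0.354-0.430)·tan α/(43+23) = 0.01762663  ⇒  α' = 21.10893°
a' = a·cos α / cos α' = 50.1270·cos 24.606°/cos 21.10893° = 48.853274
action lengths: √(r_a1²−r_b1²) = 15.810384, √(r_a2²−r_b2²) = 9.159828
base pitch p_b = π·m·cos α = 4.338739
CR = (15.810384 + 9.159828 − 48.853274·sin 21.10893°)/4.338739 = 1.700053
contact ratio ≈ 1.7001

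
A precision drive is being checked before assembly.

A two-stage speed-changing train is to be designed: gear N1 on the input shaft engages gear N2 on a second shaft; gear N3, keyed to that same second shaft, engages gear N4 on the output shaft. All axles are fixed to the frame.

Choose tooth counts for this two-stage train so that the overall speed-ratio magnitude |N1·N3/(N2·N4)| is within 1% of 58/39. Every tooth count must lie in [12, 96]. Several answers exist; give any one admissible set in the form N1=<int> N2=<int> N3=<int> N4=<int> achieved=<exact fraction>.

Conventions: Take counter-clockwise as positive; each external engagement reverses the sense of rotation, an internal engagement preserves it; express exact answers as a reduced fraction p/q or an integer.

class = fixed-axis compound train [2-stage, 58/39 wanted]
target = 58/39 in lowest terms: an exact hit needs N1·N3 = k·58 and N2·N4 = k·39 for one integer k, every count in [12, 96]; additionally prefer no 1:1 stage (N1 ≠ N2, N3 ≠ N4)
k = 1…5: no 1:1-free in-range split of k·58 and k·39 into factor pairs; take k = 6
k = 6: N1·N3 = 348 = 12·29, N2·N4 = 234 = 13·18
achieved = 12·29/(13·18) = 58/39; |achieved − target| = 0 ≤ 29/1950 ✓

N1=12 N2=13 N3=29 N4=18 achieved=58/39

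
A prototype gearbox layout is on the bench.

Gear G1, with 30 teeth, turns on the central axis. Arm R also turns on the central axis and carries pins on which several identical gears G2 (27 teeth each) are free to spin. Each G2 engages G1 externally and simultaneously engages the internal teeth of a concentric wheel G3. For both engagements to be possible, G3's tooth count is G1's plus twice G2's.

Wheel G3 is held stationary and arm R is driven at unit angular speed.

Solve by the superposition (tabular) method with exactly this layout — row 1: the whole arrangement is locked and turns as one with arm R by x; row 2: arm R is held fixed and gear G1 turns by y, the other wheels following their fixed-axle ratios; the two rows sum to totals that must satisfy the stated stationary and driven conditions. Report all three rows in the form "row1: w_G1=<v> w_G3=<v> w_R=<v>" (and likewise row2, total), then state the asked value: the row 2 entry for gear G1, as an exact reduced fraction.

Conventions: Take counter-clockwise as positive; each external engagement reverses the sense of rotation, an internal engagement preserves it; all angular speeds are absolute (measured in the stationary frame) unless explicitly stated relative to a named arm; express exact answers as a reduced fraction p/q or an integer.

class = planetary set [G3 = 30+2·27 = 84; Willis about the carrier]
row 1: whole set turns with the arm by x
row 2 (arm held, sun turns y): ω_ring = −(30/84)·y, ω_arm = 0
boundary: total ω_ring = x − (30/84)·y = 0 and total ω_arm = x = 1  ⇒  y = 14/5, x = 1
row 2 ring = −(30/84)·14/5 = -1
totals (row 1 + row 2): sun 1 + 14/5 = 19/5, ring 1 + (-1) = 0, arm 1 + 0 = 1
asked cell (row2, sun) = 14/5

row1: w_G1=1 w_G3=1 w_R=1
row2: w_G1=14/5 w_G3=-1 w_R=0
total: w_G1=19/5 w_G3=0 w_R=1
asked value: 14/5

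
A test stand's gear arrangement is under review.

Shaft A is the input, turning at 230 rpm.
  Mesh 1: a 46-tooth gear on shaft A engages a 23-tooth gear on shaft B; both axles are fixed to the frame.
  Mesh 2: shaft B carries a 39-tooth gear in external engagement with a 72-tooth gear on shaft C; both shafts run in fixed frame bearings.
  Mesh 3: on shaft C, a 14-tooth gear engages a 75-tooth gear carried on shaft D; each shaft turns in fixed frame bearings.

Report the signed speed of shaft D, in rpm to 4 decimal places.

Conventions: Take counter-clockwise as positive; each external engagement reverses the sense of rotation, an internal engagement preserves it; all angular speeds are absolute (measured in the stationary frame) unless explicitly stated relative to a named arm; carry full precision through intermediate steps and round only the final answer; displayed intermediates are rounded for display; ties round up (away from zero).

-46.5111 rpm

class = fixed-axis compound train [3 meshes; 3 ratios multiply, 3 sense flips]
mesh 1 [46T→23T]: ω = 230.0000×46/23 = 460.0000 rpm, sense flips to −
mesh 2 [39T→72T]: ω = 460.0000×39/72 = 249.1667 rpm, sense flips to +
mesh 3 [14T→75T]: ω = 249.1667×14/75 = 46.5111 rpm, sense flips to −
signed output speed = -46.5111 rpm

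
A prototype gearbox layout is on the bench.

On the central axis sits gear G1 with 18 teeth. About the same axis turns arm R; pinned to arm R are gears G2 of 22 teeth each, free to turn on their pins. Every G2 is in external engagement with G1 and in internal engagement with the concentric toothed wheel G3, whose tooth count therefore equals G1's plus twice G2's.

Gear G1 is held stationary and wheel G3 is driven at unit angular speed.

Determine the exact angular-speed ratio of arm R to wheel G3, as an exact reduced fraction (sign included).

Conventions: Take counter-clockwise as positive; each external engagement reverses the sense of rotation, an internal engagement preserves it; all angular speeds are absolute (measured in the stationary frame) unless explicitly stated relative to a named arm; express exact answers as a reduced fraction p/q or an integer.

recognized (axles ride arm R): planetary set, 18/22/62 teeth
ring teeth: 18 + 2·22 = 62
18(ω_sun−ω_arm) = −62(ω_ring−ω_arm),  ω_sun = 0, ω_ring = 1
18(0−ω_arm) = −62(1−ω_arm)  ⇒  80·ω_arm = 62  ⇒  ω_arm = 31/40
ω_out/ω_in = 31/40

31/40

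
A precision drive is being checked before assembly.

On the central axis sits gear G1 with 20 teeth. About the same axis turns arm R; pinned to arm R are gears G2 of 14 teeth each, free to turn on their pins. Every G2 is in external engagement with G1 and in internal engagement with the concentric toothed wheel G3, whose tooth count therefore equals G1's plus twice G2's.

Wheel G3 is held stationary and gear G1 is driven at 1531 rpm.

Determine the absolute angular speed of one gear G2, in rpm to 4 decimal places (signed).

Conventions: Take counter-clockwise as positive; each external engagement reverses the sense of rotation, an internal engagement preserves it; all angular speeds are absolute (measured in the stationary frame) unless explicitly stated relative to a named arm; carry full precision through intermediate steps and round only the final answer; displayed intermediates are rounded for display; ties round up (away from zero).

planetary set (20T centre, 14T on arm, 48T internal) — Willis relation
normalise by the input: solve with ω_sun = 1, then scale by 1531 rpm
ring teeth: 20 + 2·14 = 48
20(ω_sun−ω_arm) = −48(ω_ring−ω_arm),  ω_ring = 0, ω_sun = 1
20(1−ω_arm) = −48(0−ω_arm)  ⇒  68·ω_arm = 20  ⇒  ω_arm = 5/17
sun–planet mesh: 20·(1−5/17) = −14·(ω_p−ω_arm)  ⇒  ω_p−ω_arm = -120/119
ω_p = 5/17 − 120/119 = -5/7
scale: ω_p = -5/7 × 1531 rpm = -1093.5714 rpm

-1093.5714 rpm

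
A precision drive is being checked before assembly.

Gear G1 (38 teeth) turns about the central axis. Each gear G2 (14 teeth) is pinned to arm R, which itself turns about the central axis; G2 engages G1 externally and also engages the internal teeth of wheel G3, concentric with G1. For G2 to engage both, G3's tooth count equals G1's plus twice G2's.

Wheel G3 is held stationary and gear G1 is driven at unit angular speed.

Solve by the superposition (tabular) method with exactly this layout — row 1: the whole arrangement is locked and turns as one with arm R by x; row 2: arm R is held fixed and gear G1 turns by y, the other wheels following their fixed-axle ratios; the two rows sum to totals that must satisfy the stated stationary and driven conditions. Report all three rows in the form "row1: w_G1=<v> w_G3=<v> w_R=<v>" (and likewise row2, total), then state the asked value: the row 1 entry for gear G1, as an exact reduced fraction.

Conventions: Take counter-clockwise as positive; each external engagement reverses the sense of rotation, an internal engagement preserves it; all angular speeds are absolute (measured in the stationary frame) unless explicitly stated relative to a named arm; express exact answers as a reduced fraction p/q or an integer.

row1: w_G1=19/52 w_G3=19/52 w_R=19/52
row2: w_G1=33/52 w_G3=-19/52 w_R=0
total: w_G1=1 w_G3=0 w_R=19/52
asked value: 19/52

recognized (axles ride arm R): planetary set, 38/14/66 teeth
row 1 — lock + rotate with arm: ω_sun = ω_ring = ω_arm = x
superposition row 2 [arm held]: sun y, ring −(38/66)·y, arm 0
boundary: total ω_ring = x − (38/66)·y = 0 and total ω_sun = x + y = 1  ⇒  y = 33/52, x = 19/52
row 2 ring = −(38/66)·33/52 = -19/52
totals (row 1 + row 2): sun 19/52 + 33/52 = 1, ring 19/52 + (-19/52) = 0, arm 19/52 + 0 = 19/52
asked cell (row1, sun) = 19/52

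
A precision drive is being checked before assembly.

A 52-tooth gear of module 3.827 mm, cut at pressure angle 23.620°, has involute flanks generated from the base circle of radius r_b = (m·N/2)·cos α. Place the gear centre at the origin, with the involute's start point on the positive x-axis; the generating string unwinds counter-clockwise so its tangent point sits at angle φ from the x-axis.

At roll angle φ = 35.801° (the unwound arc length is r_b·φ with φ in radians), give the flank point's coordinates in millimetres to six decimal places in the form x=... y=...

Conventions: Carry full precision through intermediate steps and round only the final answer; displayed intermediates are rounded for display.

class = single-mesh tooth geometry [base-circle involute, m = 3.827, 52T]
pitch radius r_p = m·N/2 = 3.827·52/2 = 99.502000
base radius r_b = r_p·cos α = 99.502000·cos 23.620° = 91.166014
roll angle φ = 35.801° = 0.62484533 rad
x = r_b·(cos φ + φ·sin φ) = 107.263244
y = r_b·(sin φ − φ·cos φ) = 7.128159

x=107.263244 y=7.128159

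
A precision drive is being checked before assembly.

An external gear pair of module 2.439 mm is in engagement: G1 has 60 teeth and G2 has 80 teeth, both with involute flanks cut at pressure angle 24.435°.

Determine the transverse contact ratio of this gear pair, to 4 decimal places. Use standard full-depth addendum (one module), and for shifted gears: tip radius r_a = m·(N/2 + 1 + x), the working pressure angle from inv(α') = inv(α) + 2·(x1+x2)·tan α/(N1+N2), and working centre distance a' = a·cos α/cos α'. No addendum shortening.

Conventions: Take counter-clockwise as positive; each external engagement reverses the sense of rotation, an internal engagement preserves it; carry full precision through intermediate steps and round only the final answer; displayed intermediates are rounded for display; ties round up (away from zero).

1.5882

recognized (one external pair, fixed centres): single-mesh tooth geometry, m = 2.439, N1 = 60, N2 = 80
base radii: r_b1 = 66.616246, r_b2 = 88.821662
tip radii: r_a1 = 75.609000, r_a2 = 99.999000
no profile shift: α' = α, a' = a
action lengths: √(r_a1²−r_b1²) = 35.763062, √(r_a2²−r_b2²) = 45.940313
base pitch p_b = π·m·cos α = 6.976037
CR = (35.763062 + 45.940313 − 170.730000·sin 24.43500°)/6.976037 = 1.588164
contact ratio ≈ 1.5882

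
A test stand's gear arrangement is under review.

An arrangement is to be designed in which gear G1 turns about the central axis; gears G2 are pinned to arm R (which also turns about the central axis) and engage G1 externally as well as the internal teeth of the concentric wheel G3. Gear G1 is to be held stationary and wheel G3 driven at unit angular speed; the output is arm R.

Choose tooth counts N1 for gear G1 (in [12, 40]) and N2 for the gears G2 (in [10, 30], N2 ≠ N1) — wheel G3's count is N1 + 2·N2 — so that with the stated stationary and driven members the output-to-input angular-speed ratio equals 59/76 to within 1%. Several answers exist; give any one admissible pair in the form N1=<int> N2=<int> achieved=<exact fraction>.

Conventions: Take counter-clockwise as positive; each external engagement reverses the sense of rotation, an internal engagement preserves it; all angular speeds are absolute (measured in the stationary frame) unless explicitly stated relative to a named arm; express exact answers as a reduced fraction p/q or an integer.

N1=17 N2=21 achieved=59/76

planetary set to be sized for 59/76 (Willis relation)
Willis with ω_sun = 0: ω_arm/ω_ring = N3/(N1+N3); set equal to 59/76  ⇒  N3/N1 = (59/76)/(1 − 59/76) = 59/17
N3 = N1 + 2·N2  ⇒  N2/N1 = (N3/N1 − 1)/2 = (59/17 − 1)/2 = 21/17
smallest multiple with N1 ≥ 12 and N2 ≥ 10: k = 1  ⇒  N1 = 1·17 = 17, N2 = 1·21 = 21 (N1 ≤ 40, N2 ≤ 30, N2 ≠ N1 ✓), N3 = 17 + 2·21 = 59
check: N3/(N1+N3) with N1 = 17, N3 = 59 gives 59/76; |achieved − target| = 0 ≤ 59/7600 ✓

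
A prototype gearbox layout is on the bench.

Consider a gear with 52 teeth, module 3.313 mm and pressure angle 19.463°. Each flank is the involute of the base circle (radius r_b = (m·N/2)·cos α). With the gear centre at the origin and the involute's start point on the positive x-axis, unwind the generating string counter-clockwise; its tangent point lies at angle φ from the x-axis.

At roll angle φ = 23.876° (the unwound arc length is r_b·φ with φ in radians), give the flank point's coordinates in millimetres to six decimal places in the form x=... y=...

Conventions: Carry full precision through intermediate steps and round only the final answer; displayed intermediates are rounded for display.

class = single-mesh tooth geometry [base-circle involute, m = 3.313, 52T]
pitch radius r_p = m·N/2 = 3.313·52/2 = 86.138000
base radius r_b = r_p·cos α = 86.138000·cos 19.463° = 81.215804
roll angle φ = 23.876° = 0.41671481 rad
x = r_b·(cos φ + φ·sin φ) = 87.964227
y = r_b·(sin φ − φ·cos φ) = 1.925199

x=87.964227 y=1.925199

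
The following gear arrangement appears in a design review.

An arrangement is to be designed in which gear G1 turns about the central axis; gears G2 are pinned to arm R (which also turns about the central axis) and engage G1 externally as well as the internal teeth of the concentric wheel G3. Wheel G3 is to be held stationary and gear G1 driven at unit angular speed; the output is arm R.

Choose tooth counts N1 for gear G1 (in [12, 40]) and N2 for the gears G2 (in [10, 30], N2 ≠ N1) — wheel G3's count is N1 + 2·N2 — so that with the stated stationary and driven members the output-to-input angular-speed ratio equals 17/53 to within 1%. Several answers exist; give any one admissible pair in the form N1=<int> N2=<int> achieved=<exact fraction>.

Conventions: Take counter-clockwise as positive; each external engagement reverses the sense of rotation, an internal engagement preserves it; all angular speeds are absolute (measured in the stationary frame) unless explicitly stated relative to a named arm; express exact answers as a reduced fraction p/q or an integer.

N1=34 N2=19 achieved=17/53

design class (target 17/53): planetary set
Willis with ω_ring = 0: ω_arm/ω_sun = N1/(N1+N3); set equal to 17/53  ⇒  N3/N1 = 1/(17/53) − 1 = 36/17
N3 = N1 + 2·N2  ⇒  N2/N1 = (N3/N1 − 1)/2 = (36/17 − 1)/2 = 19/34
smallest multiple with N1 ≥ 12 and N2 ≥ 10: k = 1  ⇒  N1 = 1·34 = 34, N2 = 1·19 = 19 (N1 ≤ 40, N2 ≤ 30, N2 ≠ N1 ✓), N3 = 34 + 2·19 = 72
check: N1/(N1+N3) with N1 = 34, N3 = 72 gives 17/53; |achieved − target| = 0 ≤ 17/5300 ✓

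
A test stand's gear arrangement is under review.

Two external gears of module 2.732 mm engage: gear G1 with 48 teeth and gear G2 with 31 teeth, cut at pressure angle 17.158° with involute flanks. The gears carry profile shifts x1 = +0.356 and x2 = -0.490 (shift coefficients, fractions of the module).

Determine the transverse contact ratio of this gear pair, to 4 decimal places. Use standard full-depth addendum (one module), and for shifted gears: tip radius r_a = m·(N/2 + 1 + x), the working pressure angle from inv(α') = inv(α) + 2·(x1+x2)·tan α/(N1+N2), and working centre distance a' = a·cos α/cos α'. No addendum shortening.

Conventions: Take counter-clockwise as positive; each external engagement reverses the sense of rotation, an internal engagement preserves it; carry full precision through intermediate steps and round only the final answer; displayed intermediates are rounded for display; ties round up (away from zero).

recognized (one external pair, fixed centres): single-mesh tooth geometry, m = 2.732, N1 = 48, N2 = 31
base radii: r_b1 = 62.649888, r_b2 = 40.461386
tip radii: r_a1 = 69.272592, r_a2 = 43.739320
inv(α') = inv(17.158°) + 2·(+0.356-0.490)·tan α/(48+31) = 0.00823762  ⇒  α' = 16.50225°
a' = a·cos α / cos α' = 107.9140·cos 17.158°/cos 16.50225° = 107.541043
action lengths: √(r_a1²−r_b1²) = 29.558139, √(r_a2²−r_b2²) = 16.613379
base pitch p_b = π·m·cos α = 8.200851
CR = (29.558139 + 16.613379 − 107.541043·sin 16.50225°)/8.200851 = 1.905187
contact ratio ≈ 1.9052

1.9052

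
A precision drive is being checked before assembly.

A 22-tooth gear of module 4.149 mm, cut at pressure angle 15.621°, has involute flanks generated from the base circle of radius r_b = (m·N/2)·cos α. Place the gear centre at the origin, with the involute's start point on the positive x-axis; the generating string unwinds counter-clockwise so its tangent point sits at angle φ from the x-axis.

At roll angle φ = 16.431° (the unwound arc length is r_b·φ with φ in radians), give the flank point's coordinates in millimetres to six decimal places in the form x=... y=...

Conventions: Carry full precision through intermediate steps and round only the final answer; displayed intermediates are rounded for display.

x=45.723642 y=0.342703

topology: single-mesh involute geometry — m = 4.149, N = 22
pitch radius r_p = m·N/2 = 4.149·22/2 = 45.639000
base radius r_b = r_p·cos α = 45.639000·cos 15.621° = 43.953275
roll angle φ = 16.431° = 0.28677505 rad
x = r_b·(cos φ + φ·sin φ) = 45.723642
y = r_b·(sin φ − φ·cos φ) = 0.342703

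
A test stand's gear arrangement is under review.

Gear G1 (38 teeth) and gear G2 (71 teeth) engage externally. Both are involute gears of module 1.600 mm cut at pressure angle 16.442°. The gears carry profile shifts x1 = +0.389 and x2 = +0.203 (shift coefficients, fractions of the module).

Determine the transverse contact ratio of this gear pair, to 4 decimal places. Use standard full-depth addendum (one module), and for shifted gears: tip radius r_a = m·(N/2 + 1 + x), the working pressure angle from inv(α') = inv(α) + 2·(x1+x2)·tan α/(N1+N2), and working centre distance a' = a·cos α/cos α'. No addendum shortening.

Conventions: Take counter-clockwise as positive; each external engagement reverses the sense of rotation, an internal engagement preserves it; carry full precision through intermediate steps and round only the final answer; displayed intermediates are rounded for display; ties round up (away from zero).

1.8413

topology: single-mesh involute geometry — m = 1.600, 38T/71T pair
base radii: r_b1 = 29.156845, r_b2 = 54.477263
tip radii: r_a1 = 32.622400, r_a2 = 58.724800
inv(α') = inv(16.442°) + 2·(+0.389+0.203)·tan α/(38+71) = 0.01135131  ⇒  α' = 18.31475°
a' = a·cos α / cos α' = 87.2000·cos 16.442°/cos 18.31475° = 88.096679
action lengths: √(r_a1²−r_b1²) = 14.632135, √(r_a2²−r_b2²) = 21.927834
base pitch p_b = π·m·cos α = 4.820996
CR = (14.632135 + 21.927834 − 88.096679·sin 18.31475°)/4.820996 = 1.841268
contact ratio ≈ 1.8413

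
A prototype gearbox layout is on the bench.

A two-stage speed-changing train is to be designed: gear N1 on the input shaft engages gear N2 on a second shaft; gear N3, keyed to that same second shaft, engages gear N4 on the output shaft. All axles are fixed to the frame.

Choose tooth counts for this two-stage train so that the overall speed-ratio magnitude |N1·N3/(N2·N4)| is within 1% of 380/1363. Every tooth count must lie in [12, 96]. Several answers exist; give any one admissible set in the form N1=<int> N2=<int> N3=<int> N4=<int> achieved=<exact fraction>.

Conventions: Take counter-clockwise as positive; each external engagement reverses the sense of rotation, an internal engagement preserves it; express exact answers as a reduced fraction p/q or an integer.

N1=19 N2=29 N3=20 N4=47 achieved=380/1363

design class (target 380/1363): fixed-axis compound train
target = 380/1363 in lowest terms: an exact hit needs N1·N3 = k·380 and N2·N4 = k·1363 for one integer k, every count in [12, 96]; additionally prefer no 1:1 stage (N1 ≠ N2, N3 ≠ N4)
k = 1: N1·N3 = 380 = 19·20, N2·N4 = 1363 = 29·47
achieved = 19·20/(29·47) = 380/1363; |achieved − target| = 0 ≤ 19/6815 ✓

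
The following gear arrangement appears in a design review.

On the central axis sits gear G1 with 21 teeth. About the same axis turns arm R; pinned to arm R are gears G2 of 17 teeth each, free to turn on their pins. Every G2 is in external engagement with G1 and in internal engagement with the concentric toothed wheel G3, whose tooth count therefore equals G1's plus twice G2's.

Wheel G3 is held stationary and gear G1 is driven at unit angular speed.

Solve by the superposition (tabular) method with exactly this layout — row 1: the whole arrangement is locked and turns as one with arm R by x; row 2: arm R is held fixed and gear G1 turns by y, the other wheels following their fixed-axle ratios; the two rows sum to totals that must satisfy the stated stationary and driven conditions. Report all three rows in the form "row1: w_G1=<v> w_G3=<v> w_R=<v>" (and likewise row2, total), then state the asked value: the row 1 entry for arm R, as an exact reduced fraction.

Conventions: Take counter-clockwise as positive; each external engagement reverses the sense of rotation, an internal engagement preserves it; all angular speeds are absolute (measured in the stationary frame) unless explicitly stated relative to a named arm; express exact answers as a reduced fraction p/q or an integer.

row1: w_G1=21/76 w_G3=21/76 w_R=21/76
row2: w_G1=55/76 w_G3=-21/76 w_R=0
total: w_G1=1 w_G3=0 w_R=21/76
asked value: 21/76

topology: planetary set — G1 21T / G2 17T / G3 55T, arm = carrier (Willis)
row 1 — lock + rotate with arm: ω_sun = ω_ring = ω_arm = x
row 2 (arm held, sun turns y): ω_ring = −(21/55)·y, ω_arm = 0
boundary: total ω_ring = x − (21/55)·y = 0 and total ω_sun = x + y = 1  ⇒  y = 55/76, x = 21/76
row 2 ring = −(21/55)·55/76 = -21/76
totals (row 1 + row 2): sun 21/76 + 55/76 = 1, ring 21/76 + (-21/76) = 0, arm 21/76 + 0 = 21/76
asked cell (row1, arm) = 21/76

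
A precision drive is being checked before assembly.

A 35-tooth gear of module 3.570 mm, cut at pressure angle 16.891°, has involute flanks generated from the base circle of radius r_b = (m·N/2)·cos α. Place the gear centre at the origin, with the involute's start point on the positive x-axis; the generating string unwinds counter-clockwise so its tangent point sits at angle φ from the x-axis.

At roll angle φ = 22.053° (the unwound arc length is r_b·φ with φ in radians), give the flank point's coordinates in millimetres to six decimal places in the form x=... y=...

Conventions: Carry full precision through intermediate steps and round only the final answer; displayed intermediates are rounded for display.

topology: single-mesh involute geometry — m = 3.570, N = 35
pitch radius r_p = m·N/2 = 3.570·35/2 = 62.475000
base radius r_b = r_p·cos α = 62.475000·cos 16.891° = 59.779781
roll angle φ = 22.053° = 0.38489746 rad
x = r_b·(cos φ + φ·sin φ) = 64.045195
y = r_b·(sin φ − φ·cos φ) = 1.119491

x=64.045195 y=1.119491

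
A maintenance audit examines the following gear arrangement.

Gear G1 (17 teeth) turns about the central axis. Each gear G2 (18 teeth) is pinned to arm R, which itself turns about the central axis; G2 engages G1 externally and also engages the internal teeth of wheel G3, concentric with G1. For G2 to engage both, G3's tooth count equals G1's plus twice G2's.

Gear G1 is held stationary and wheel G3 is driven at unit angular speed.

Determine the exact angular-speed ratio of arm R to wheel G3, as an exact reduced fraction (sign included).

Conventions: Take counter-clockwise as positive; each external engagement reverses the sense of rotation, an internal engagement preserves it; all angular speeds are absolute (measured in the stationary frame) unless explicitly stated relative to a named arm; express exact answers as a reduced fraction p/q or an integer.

recognized (axles ride arm R): planetary set, 17/18/53 teeth
ring teeth: 17 + 2·18 = 53
17(ω_sun−ω_arm) = −53(ω_ring−ω_arm),  ω_sun = 0, ω_ring = 1
17(0−ω_arm) = −53(1−ω_arm)  ⇒  70·ω_arm = 53  ⇒  ω_arm = 53/70
ω_out/ω_in = 53/70

53/70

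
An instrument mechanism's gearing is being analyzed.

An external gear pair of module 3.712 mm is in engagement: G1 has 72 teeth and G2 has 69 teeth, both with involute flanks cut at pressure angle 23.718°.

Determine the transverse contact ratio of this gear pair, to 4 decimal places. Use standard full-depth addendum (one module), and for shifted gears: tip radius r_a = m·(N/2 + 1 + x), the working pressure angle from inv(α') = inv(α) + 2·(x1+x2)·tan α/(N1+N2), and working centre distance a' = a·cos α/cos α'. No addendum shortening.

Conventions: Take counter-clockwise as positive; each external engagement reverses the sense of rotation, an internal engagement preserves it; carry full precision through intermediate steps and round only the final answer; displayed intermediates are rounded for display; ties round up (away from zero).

1.6201

recognized (one external pair, fixed centres): single-mesh tooth geometry, m = 3.712, N1 = 72, N2 = 69
base radii: r_b1 = 122.344943, r_b2 = 117.247237
tip radii: r_a1 = 137.344000, r_a2 = 131.776000
no profile shift: α' = α, a' = a
action lengths: √(r_a1²−r_b1²) = 62.410650, √(r_a2²−r_b2²) = 60.149809
base pitch p_b = π·m·cos α = 10.676610
CR = (62.410650 + 60.149809 − 261.696000·sin 23.71800°)/10.676610 = 1.620089
contact ratio ≈ 1.6201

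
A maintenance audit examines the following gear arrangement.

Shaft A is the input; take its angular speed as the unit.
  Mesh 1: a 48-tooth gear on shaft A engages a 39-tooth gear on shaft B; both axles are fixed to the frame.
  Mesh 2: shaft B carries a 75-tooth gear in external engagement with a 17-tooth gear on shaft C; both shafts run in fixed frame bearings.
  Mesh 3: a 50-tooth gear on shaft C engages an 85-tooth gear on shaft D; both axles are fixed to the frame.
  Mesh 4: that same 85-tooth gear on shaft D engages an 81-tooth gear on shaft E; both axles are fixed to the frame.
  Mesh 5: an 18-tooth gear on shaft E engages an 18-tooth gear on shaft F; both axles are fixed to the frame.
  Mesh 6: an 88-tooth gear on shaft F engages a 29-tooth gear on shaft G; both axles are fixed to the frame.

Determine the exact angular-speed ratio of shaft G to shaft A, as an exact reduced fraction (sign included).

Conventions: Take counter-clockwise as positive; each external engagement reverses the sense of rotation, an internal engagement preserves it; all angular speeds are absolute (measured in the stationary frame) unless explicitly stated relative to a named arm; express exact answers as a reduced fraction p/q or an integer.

1760000/173043

class = fixed-axis compound train [6 meshes; 6 ratios multiply, 6 sense flips]
mesh 1 [48T→39T]: running ratio 16/13, sense −
mesh 2 [75T→17T]: running ratio 1200/221, sense +
mesh 3 [50T→85T]: running ratio 12000/3757, sense −
mesh 4 [85T→81T]: running ratio 20000/5967, sense +
mesh 5 [18T→18T]: running ratio 20000/5967, sense −
mesh 6 [88T→29T]: running ratio 1760000/173043, sense +
ω_out/ω_in = 1760000/173043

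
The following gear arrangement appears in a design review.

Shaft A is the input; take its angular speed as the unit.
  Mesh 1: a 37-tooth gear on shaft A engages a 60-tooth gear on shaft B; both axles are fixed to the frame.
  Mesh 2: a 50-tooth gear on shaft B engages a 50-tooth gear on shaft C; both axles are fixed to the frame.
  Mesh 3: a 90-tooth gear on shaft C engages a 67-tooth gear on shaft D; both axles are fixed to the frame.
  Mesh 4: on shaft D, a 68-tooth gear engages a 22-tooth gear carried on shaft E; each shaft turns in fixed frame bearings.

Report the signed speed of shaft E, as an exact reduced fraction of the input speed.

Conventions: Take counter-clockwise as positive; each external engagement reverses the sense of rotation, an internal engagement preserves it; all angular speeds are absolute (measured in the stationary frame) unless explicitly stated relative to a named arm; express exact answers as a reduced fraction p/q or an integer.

1887/737

4-mesh fixed-axis compound train (all bearings frame-fixed)
mesh 1 [37T→60T]: |ω|/ω_in = 1×37/60 = 37/60, sense flips to −
mesh 2 [50T→50T]: |ω|/ω_in = (37/60)×50/50 = 37/60, sense flips to +
mesh 3 [90T→67T]: |ω|/ω_in = (37/60)×90/67 = 111/134, sense flips to −
mesh 4 [68T→22T]: |ω|/ω_in = (111/134)×68/22 = 1887/737, sense flips to +
signed output speed (× input speed) = 1887/737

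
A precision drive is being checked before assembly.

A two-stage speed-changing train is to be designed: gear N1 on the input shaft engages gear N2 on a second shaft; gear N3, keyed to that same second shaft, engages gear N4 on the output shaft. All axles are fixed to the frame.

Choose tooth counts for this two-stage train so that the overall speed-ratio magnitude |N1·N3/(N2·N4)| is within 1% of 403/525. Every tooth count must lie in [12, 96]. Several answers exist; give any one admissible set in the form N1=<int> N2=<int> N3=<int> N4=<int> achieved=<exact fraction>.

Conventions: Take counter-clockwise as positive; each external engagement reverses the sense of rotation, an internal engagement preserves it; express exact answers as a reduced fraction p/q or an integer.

N1=13 N2=15 N3=31 N4=35 achieved=403/525

2-stage fixed-axis compound train for ratio 403/525
target = 403/525 in lowest terms: an exact hit needs N1·N3 = k·403 and N2·N4 = k·525 for one integer k, every count in [12, 96]; additionally prefer no 1:1 stage (N1 ≠ N2, N3 ≠ N4)
k = 1: N1·N3 = 403 = 13·31, N2·N4 = 525 = 15·35
achieved = 13·31/(15·35) = 403/525; |achieved − target| = 0 ≤ 403/52500 ✓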